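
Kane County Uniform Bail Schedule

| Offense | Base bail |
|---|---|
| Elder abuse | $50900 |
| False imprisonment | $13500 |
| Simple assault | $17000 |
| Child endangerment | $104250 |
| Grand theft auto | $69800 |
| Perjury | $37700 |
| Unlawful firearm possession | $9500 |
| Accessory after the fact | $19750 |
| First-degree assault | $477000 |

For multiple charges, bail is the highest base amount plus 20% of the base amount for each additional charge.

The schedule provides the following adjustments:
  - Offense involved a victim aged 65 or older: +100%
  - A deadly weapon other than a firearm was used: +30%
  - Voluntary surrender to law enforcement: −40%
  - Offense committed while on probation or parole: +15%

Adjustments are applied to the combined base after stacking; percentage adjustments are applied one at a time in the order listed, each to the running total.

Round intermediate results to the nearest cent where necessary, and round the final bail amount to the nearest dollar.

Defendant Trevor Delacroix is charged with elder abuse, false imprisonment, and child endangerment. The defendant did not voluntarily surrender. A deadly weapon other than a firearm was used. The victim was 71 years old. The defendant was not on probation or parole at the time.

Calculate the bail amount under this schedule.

Base amounts from the schedule: elder abuse $50900; false imprisonment $13500; child endangerment $104250.
Stacking rule: highest base plus 20% of each additional charge. Highest is child endangerment at $104250. Additional: $50900 × 20% = $10180; $13500 × 20% = $2700. Combined base = $104250 + $12880 = $117130.
Offense involved a victim aged 65 or older (+100%): $117130 × 2 = $234260.
A deadly weapon other than a firearm was used (+30%): $234260 × 1.3 = $304538.

$304538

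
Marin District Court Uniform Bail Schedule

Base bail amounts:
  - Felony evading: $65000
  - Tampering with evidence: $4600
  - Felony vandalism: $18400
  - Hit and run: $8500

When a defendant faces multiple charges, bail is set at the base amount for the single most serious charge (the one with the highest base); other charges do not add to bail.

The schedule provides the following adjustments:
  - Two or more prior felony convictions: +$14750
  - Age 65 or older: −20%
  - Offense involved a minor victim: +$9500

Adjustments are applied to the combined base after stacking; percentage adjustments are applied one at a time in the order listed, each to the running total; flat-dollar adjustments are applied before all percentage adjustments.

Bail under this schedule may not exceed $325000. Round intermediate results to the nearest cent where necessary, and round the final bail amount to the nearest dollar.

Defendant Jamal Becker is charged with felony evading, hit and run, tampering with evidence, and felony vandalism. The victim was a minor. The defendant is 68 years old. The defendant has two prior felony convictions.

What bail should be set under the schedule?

$71400

Base amounts from the schedule: felony evading $65000; hit and run $8500; tampering with evidence $4600; felony vandalism $18400.
Stacking rule: use the highest base only. Highest is felony evading at $65000. Combined base = $65000.
Two or more prior felony convictions (+$14750 flat): $65000 + $14750 = $79750.
Offense involved a minor victim (+$9500 flat): $79750 + $9500 = $89250.
Age 65 or older (−20%): $89250 × 0.8 = $71400.
$71400 is within the $325000 maximum.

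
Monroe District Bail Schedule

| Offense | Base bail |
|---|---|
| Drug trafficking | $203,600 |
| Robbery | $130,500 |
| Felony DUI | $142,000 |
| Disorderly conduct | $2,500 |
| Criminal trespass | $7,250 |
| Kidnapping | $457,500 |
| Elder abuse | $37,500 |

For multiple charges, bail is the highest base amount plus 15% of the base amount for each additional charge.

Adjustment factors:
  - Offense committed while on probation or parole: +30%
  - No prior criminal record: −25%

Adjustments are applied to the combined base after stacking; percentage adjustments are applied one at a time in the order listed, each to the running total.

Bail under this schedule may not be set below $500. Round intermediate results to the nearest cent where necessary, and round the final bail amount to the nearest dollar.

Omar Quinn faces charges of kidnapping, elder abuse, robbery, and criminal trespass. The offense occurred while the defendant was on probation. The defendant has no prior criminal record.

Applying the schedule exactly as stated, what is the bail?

Base amounts from the schedule: kidnapping $457,500; elder abuse $37,500; robbery $130,500; criminal trespass $7,250.
Stacking rule: highest base plus 15% of each additional charge. Highest is kidnapping at $457,500. Additional: $37,500 × 15% = $5,625; $130,500 × 15% = $19,575; $7,250 × 15% = $1,087.50. Combined base = $457,500 + $26,287.50 = $483,787.50.
Offense committed while on probation or parole (+30%): $483,787.50 × 1.3 = $628,923.75.
No prior criminal record (−25%): $628,923.75 × 0.75 = $471,692.81.
$471,692.81 is at or above the $500 minimum.
Rounded to the nearest dollar: $471,693.

$471,693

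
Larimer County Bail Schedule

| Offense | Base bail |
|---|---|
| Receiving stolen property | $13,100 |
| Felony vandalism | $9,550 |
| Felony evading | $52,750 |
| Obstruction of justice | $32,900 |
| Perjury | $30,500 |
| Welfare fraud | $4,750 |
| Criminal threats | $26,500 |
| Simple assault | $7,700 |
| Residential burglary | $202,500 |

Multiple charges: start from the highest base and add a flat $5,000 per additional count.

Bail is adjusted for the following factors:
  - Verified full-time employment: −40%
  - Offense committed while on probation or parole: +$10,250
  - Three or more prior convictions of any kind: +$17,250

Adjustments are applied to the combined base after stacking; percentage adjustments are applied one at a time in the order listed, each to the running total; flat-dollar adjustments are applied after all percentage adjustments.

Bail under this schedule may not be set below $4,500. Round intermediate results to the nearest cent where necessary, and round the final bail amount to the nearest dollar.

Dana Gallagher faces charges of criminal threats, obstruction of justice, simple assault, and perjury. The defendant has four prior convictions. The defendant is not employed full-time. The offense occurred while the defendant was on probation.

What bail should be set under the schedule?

Base amounts from the schedule: criminal threats $26,500; obstruction of justice $32,900; simple assault $7,700; perjury $30,500.
Stacking rule: highest base plus $5,000 per additional charge. Highest is obstruction of justice at $32,900; 3 additional charges → +$15,000. Combined base = $47,900.
Offense committed while on probation or parole (+$10,250 flat): $47,900 + $10,250 = $58,150.
Three or more prior convictions of any kind (+$17,250 flat): $58,150 + $17,250 = $75,400.
$75,400 is at or above the $4,500 minimum.

$75,400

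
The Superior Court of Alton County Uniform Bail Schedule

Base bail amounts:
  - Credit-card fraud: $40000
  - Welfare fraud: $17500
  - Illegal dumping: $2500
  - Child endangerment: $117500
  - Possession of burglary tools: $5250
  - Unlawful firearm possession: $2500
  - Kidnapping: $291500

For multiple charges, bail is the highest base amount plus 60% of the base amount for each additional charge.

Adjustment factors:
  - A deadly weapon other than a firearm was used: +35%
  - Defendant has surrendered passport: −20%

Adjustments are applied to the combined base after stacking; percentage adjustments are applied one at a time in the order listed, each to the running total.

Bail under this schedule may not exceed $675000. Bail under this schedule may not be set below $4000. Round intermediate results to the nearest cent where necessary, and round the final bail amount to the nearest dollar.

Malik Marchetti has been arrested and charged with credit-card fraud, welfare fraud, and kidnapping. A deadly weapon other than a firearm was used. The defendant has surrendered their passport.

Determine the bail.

$352080

Base amounts from the schedule: credit-card fraud $40000; welfare fraud $17500; kidnapping $291500.
Stacking rule: highest base plus 60% of each additional charge. Highest is kidnapping at $291500. Additional: $40000 × 60% = $24000; $17500 × 60% = $10500. Combined base = $291500 + $34500 = $326000.
A deadly weapon other than a firearm was used (+35%): $326000 × 1.35 = $440100.
Defendant has surrendered passport (−20%): $440100 × 0.8 = $352080.
$352080 is within the $675000 maximum.
$352080 is at or above the $4000 minimum.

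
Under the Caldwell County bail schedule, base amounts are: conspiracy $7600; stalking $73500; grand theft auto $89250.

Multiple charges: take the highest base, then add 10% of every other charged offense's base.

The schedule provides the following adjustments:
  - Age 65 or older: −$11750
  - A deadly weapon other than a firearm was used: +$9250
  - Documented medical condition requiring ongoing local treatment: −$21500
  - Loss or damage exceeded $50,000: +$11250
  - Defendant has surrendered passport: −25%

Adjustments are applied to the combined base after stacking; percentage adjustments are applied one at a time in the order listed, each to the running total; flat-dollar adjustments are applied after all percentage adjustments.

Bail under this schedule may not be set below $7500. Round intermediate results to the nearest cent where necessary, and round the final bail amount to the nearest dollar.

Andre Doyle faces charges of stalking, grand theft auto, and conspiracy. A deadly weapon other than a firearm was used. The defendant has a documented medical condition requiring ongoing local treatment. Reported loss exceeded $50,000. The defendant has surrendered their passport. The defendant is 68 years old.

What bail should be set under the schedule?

Base amounts from the schedule: stalking $73500; grand theft auto $89250; conspiracy $7600.
Stacking rule: highest base plus 10% of each additional charge. Highest is grand theft auto at $89250. Additional: $73500 × 10% = $7350; $7600 × 10% = $760. Combined base = $89250 + $8110 = $97360.
Defendant has surrendered passport (−25%): $97360 × 0.75 = $73020.
Age 65 or older (−$11750 flat): $73020 − $11750 = $61270.
A deadly weapon other than a firearm was used (+$9250 flat): $61270 + $9250 = $70520.
Documented medical condition requiring ongoing local treatment (−$21500 flat): $70520 − $21500 = $49020.
Loss or damage exceeded $50,000 (+$11250 flat): $49020 + $11250 = $60270.
$60270 is at or above the $7500 minimum.

$60270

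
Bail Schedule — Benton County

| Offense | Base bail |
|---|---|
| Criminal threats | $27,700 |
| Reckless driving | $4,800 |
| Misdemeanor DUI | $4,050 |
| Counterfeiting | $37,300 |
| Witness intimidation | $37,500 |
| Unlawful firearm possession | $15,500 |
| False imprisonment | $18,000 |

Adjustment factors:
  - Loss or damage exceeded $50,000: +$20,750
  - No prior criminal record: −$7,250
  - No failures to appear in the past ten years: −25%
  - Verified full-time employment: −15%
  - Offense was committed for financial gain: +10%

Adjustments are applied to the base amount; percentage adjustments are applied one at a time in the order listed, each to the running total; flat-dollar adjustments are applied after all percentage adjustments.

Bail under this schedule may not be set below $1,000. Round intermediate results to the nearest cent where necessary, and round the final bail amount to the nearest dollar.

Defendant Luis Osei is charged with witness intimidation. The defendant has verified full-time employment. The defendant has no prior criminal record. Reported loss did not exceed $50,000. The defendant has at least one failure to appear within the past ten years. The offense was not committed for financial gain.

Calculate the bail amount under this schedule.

$24,625

Base amounts from the schedule: witness intimidation $37,500.
Single charge. Combined base = $37,500.
Verified full-time employment (−15%): $37,500 × 0.85 = $31,875.
No prior criminal record (−$7,250 flat): $31,875 − $7,250 = $24,625.
$24,625 is at or above the $1,000 minimum.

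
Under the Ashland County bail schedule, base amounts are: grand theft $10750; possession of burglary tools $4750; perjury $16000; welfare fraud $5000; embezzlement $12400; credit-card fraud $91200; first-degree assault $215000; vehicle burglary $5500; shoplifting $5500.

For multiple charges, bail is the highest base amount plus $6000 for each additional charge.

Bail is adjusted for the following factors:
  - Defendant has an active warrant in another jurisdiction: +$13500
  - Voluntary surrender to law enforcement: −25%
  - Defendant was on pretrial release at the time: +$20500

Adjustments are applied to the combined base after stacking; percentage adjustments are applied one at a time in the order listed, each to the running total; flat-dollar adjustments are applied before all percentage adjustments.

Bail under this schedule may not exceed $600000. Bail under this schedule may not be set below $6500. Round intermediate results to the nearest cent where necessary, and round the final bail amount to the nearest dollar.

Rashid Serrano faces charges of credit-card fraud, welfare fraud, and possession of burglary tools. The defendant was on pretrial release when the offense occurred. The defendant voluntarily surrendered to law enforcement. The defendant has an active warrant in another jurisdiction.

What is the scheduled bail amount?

Base amounts from the schedule: credit-card fraud $91200; welfare fraud $5000; possession of burglary tools $4750.
Stacking rule: highest base plus $6000 per additional charge. Highest is credit-card fraud at $91200; 2 additional charges → +$12000. Combined base = $103200.
Defendant has an active warrant in another jurisdiction (+$13500 flat): $103200 + $13500 = $116700.
Defendant was on pretrial release at the time (+$20500 flat): $116700 + $20500 = $137200.
Voluntary surrender to law enforcement (−25%): $137200 × 0.75 = $102900.
$102900 is within the $600000 maximum.
$102900 is at or above the $6500 minimum.

$102900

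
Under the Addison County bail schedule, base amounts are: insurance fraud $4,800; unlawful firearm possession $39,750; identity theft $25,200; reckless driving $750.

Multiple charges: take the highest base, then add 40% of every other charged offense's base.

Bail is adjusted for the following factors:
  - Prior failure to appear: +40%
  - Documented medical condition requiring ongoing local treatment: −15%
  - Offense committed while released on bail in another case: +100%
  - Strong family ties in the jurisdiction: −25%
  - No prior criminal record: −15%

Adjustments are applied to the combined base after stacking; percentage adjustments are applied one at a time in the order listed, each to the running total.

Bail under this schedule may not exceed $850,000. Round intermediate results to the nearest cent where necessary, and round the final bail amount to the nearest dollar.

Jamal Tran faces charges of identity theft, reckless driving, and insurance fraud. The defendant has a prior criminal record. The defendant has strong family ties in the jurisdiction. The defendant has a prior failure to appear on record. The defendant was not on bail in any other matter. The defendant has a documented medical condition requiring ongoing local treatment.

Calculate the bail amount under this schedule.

Base amounts from the schedule: identity theft $25,200; reckless driving $750; insurance fraud $4,800.
Stacking rule: highest base plus 40% of each additional charge. Highest is identity theft at $25,200. Additional: $750 × 40% = $300; $4,800 × 40% = $1,920. Combined base = $25,200 + $2,220 = $27,420.
Prior failure to appear (+40%): $27,420 × 1.4 = $38,388.
Documented medical condition requiring ongoing local treatment (−15%): $38,388 × 0.85 = $32,629.80.
Strong family ties in the jurisdiction (−25%): $32,629.80 × 0.75 = $24,472.35.
$24,472.35 is within the $850,000 maximum.
Rounded to the nearest dollar: $24,472.

$24,472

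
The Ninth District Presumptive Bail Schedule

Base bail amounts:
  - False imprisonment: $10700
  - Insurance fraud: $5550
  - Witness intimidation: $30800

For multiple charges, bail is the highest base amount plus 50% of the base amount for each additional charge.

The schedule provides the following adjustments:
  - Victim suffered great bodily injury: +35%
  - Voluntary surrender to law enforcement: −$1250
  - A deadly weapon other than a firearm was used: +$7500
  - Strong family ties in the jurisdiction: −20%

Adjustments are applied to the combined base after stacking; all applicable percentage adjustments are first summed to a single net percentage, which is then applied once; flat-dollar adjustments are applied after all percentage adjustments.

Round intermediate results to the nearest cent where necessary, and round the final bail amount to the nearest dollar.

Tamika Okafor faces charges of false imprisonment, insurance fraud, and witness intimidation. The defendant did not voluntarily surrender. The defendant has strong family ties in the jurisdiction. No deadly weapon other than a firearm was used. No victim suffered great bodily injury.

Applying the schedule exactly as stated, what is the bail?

Base amounts from the schedule: false imprisonment $10700; insurance fraud $5550; witness intimidation $30800.
Stacking rule: highest base plus 50% of each additional charge. Highest is witness intimidation at $30800. Additional: $10700 × 50% = $5350; $5550 × 50% = $2775. Combined base = $30800 + $8125 = $38925.
Strong family ties in the jurisdiction (−20%): $38925 × 0.8 = $31140.

$31140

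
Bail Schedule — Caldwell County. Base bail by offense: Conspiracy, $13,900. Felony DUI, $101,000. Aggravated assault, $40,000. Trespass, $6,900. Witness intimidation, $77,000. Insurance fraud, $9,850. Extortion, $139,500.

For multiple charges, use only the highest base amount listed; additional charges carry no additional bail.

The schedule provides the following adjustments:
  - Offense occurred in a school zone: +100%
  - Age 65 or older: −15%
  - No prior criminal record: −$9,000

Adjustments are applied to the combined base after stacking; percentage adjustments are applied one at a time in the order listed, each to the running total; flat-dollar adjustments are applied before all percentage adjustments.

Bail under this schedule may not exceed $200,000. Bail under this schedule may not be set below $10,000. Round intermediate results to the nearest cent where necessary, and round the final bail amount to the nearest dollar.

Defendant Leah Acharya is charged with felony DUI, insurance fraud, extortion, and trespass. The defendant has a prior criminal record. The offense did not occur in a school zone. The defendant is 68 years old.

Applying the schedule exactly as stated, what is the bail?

Base amounts from the schedule: felony DUI $101,000; insurance fraud $9,850; extortion $139,500; trespass $6,900.
Stacking rule: use the highest base only. Highest is extortion at $139,500. Combined base = $139,500.
Age 65 or older (−15%): $139,500 × 0.85 = $118,575.
$118,575 is within the $200,000 maximum.
$118,575 is at or above the $10,000 minimum.

$118,575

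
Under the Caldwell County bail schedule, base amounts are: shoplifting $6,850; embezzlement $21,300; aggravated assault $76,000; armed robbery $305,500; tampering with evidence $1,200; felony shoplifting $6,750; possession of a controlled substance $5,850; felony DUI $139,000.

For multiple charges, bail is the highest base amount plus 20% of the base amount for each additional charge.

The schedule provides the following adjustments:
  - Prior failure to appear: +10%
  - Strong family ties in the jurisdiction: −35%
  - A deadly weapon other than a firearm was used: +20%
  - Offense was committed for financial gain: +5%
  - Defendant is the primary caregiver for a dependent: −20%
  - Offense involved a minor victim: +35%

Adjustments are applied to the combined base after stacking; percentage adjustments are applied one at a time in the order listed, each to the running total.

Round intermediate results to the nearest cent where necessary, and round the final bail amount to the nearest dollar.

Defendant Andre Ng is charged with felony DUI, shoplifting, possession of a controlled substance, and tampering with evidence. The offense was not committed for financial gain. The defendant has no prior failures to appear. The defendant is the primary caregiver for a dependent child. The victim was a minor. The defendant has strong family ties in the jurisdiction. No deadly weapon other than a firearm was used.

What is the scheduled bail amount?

$99,530

Base amounts from the schedule: felony DUI $139,000; shoplifting $6,850; possession of a controlled substance $5,850; tampering with evidence $1,200.
Stacking rule: highest base plus 20% of each additional charge. Highest is felony DUI at $139,000. Additional: $6,850 × 20% = $1,370; $5,850 × 20% = $1,170; $1,200 × 20% = $240. Combined base = $139,000 + $2,780 = $141,780.
Strong family ties in the jurisdiction (−35%): $141,780 × 0.65 = $92,157.
Defendant is the primary caregiver for a dependent (−20%): $92,157 × 0.8 = $73,725.60.
Offense involved a minor victim (+35%): $73,725.60 × 1.35 = $99,529.56.
Rounded to the nearest dollar: $99,530.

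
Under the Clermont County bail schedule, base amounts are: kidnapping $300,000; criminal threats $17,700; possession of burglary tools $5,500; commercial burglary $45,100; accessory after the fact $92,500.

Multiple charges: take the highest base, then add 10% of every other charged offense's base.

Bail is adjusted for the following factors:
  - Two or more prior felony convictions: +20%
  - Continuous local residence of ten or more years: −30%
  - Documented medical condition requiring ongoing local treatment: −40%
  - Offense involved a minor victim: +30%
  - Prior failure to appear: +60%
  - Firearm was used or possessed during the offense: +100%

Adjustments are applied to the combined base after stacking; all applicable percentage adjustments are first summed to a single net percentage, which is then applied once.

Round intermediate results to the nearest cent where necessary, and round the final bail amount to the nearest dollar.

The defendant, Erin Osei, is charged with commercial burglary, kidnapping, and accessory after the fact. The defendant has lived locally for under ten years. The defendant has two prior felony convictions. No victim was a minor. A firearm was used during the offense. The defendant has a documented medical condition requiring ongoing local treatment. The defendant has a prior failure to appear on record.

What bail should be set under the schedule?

$753,024

Base amounts from the schedule: commercial burglary $45,100; kidnapping $300,000; accessory after the fact $92,500.
Stacking rule: highest base plus 10% of each additional charge. Highest is kidnapping at $300,000. Additional: $45,100 × 10% = $4,510; $92,500 × 10% = $9,250. Combined base = $300,000 + $13,760 = $313,760.
Net percentage adjustment: +20% −40% +60% +100% = +140%. $313,760 × 2.4 = $753,024.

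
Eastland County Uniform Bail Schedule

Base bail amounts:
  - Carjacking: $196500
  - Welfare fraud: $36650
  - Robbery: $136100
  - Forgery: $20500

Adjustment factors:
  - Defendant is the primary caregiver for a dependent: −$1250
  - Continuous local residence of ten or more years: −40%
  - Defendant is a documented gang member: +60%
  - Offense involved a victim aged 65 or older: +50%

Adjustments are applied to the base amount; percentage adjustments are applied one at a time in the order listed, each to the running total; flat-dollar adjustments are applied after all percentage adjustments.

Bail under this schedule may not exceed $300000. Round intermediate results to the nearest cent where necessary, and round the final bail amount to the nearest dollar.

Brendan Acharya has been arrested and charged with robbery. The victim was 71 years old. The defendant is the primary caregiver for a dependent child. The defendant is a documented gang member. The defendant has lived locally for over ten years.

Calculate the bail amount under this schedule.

Base amounts from the schedule: robbery $136100.
Single charge. Combined base = $136100.
Continuous local residence of ten or more years (−40%): $136100 × 0.6 = $81660.
Defendant is a documented gang member (+60%): $81660 × 1.6 = $130656.
Offense involved a victim aged 65 or older (+50%): $130656 × 1.5 = $195984.
Defendant is the primary caregiver for a dependent (−$1250 flat): $195984 − $1250 = $194734.
$194734 is within the $300000 maximum.

$194734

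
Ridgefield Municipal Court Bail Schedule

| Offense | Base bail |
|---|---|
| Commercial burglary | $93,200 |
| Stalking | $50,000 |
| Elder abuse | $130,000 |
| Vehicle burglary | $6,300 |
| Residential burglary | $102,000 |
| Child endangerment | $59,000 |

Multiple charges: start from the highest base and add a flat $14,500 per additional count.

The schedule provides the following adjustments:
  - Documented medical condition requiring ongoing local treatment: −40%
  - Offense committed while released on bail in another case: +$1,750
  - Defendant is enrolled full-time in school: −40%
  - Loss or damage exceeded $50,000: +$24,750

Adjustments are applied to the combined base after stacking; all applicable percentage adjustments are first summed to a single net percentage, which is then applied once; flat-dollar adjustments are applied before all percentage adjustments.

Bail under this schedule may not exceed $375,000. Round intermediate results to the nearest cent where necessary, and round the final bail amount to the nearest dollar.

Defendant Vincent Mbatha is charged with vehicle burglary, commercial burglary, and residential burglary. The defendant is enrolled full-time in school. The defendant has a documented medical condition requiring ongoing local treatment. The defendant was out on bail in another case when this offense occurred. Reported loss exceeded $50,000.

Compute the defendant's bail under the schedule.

Base amounts from the schedule: vehicle burglary $6,300; commercial burglary $93,200; residential burglary $102,000.
Stacking rule: highest base plus $14,500 per additional charge. Highest is residential burglary at $102,000; 2 additional charges → +$29,000. Combined base = $131,000.
Offense committed while released on bail in another case (+$1,750 flat): $131,000 + $1,750 = $132,750.
Loss or damage exceeded $50,000 (+$24,750 flat): $132,750 + $24,750 = $157,500.
Net percentage adjustment: −40% −40% = −80%. $157,500 × 0.2 = $31,500.
$31,500 is within the $375,000 maximum.

$31,500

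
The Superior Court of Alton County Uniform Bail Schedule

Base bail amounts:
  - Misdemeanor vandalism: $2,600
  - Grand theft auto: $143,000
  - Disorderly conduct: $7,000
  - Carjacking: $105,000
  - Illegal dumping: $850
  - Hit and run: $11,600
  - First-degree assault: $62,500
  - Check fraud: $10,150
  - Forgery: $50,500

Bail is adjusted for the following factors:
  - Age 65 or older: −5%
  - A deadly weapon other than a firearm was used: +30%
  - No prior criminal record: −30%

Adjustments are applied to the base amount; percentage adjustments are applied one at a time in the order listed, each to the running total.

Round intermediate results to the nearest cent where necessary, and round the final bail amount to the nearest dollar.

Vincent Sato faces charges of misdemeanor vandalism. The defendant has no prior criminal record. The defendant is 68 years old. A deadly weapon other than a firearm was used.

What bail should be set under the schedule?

$2,248

Base amounts from the schedule: misdemeanor vandalism $2,600.
Single charge. Combined base = $2,600.
Age 65 or older (−5%): $2,600 × 0.95 = $2,470.
A deadly weapon other than a firearm was used (+30%): $2,470 × 1.3 = $3,211.
No prior criminal record (−30%): $3,211 × 0.7 = $2,247.70.
Rounded to the nearest dollar: $2,248.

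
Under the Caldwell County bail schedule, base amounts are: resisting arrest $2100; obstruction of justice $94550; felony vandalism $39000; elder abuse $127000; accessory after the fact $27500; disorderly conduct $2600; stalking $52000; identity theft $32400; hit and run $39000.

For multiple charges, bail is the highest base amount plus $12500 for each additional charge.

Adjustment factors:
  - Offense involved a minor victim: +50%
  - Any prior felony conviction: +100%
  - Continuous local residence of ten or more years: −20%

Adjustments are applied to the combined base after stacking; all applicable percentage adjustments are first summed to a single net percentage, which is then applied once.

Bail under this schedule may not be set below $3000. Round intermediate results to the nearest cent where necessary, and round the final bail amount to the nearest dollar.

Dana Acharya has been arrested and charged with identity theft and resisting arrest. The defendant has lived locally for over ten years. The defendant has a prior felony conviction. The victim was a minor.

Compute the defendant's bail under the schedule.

$103270

Base amounts from the schedule: identity theft $32400; resisting arrest $2100.
Stacking rule: highest base plus $12500 per additional charge. Highest is identity theft at $32400; 1 additional charge → +$12500. Combined base = $44900.
Net percentage adjustment: +50% +100% −20% = +130%. $44900 × 2.3 = $103270.
$103270 is at or above the $3000 minimum.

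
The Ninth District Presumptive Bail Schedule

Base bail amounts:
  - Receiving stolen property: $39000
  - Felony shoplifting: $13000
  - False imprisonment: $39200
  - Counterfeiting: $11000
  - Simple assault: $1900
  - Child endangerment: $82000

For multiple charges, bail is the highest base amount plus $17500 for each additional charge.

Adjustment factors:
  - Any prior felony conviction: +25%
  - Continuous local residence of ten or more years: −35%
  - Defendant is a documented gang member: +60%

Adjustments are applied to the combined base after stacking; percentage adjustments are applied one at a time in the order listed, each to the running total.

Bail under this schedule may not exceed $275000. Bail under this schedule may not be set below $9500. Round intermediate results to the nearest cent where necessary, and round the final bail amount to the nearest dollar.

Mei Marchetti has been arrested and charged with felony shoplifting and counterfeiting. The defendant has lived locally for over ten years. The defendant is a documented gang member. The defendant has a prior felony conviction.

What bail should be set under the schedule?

$39650

Base amounts from the schedule: felony shoplifting $13000; counterfeiting $11000.
Stacking rule: highest base plus $17500 per additional charge. Highest is felony shoplifting at $13000; 1 additional charge → +$17500. Combined base = $30500.
Any prior felony conviction (+25%): $30500 × 1.25 = $38125.
Continuous local residence of ten or more years (−35%): $38125 × 0.65 = $24781.25.
Defendant is a documented gang member (+60%): $24781.25 × 1.6 = $39650.
$39650 is within the $275000 maximum.
$39650 is at or above the $9500 minimum.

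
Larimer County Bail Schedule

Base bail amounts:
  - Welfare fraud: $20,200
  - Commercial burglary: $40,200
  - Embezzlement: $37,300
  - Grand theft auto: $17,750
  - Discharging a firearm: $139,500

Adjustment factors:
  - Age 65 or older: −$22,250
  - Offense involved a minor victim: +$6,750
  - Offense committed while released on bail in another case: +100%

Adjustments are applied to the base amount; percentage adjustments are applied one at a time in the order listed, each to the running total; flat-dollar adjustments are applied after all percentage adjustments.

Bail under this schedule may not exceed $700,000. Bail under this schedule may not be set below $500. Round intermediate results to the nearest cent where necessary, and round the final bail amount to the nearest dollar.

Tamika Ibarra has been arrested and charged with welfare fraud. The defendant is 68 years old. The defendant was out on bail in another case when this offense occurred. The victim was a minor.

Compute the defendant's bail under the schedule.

Base amounts from the schedule: welfare fraud $20,200.
Single charge. Combined base = $20,200.
Offense committed while released on bail in another case (+100%): $20,200 × 2 = $40,400.
Age 65 or older (−$22,250 flat): $40,400 − $22,250 = $18,150.
Offense involved a minor victim (+$6,750 flat): $18,150 + $6,750 = $24,900.
$24,900 is within the $700,000 maximum.
$24,900 is at or above the $500 minimum.

$24,900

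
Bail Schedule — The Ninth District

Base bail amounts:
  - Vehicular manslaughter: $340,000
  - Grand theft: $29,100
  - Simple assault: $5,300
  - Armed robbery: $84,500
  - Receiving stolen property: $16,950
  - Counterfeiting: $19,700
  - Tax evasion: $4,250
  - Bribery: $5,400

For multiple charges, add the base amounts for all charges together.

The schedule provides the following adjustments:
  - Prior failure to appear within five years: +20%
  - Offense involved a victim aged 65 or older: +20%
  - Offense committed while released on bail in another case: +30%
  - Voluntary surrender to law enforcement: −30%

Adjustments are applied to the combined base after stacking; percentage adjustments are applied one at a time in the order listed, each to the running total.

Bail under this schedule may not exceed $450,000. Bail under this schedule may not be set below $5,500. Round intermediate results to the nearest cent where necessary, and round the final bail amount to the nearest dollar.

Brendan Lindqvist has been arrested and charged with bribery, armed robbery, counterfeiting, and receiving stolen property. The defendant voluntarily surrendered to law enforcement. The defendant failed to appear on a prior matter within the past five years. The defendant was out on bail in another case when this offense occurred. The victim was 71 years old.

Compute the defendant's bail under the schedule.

Base amounts from the schedule: bribery $5,400; armed robbery $84,500; counterfeiting $19,700; receiving stolen property $16,950.
Stacking rule: sum of all bases. $5,400 + $84,500 + $19,700 + $16,950 = $126,550.
Prior failure to appear within five years (+20%): $126,550 × 1.2 = $151,860.
Offense involved a victim aged 65 or older (+20%): $151,860 × 1.2 = $182,232.
Offense committed while released on bail in another case (+30%): $182,232 × 1.3 = $236,901.60.
Voluntary surrender to law enforcement (−30%): $236,901.60 × 0.7 = $165,831.12.
$165,831.12 is within the $450,000 maximum.
$165,831.12 is at or above the $5,500 minimum.
Rounded to the nearest dollar: $165,831.

$165,831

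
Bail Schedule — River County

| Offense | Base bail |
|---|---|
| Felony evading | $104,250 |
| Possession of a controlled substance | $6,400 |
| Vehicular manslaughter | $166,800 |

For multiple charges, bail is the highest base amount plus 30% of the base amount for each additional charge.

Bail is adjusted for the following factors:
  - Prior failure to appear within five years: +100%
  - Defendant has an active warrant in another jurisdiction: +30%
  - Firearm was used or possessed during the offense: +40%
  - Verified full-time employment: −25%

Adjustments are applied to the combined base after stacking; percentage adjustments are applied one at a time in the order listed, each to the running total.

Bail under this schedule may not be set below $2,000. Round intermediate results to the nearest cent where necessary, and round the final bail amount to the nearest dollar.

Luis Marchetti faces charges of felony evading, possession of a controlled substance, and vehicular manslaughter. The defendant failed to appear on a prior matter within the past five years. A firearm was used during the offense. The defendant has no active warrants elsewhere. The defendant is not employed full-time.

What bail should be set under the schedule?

Base amounts from the schedule: felony evading $104,250; possession of a controlled substance $6,400; vehicular manslaughter $166,800.
Stacking rule: highest base plus 30% of each additional charge. Highest is vehicular manslaughter at $166,800. Additional: $104,250 × 30% = $31,275; $6,400 × 30% = $1,920. Combined base = $166,800 + $33,195 = $199,995.
Prior failure to appear within five years (+100%): $199,995 × 2 = $399,990.
Firearm was used or possessed during the offense (+40%): $399,990 × 1.4 = $559,986.
$559,986 is at or above the $2,000 minimum.

$559,986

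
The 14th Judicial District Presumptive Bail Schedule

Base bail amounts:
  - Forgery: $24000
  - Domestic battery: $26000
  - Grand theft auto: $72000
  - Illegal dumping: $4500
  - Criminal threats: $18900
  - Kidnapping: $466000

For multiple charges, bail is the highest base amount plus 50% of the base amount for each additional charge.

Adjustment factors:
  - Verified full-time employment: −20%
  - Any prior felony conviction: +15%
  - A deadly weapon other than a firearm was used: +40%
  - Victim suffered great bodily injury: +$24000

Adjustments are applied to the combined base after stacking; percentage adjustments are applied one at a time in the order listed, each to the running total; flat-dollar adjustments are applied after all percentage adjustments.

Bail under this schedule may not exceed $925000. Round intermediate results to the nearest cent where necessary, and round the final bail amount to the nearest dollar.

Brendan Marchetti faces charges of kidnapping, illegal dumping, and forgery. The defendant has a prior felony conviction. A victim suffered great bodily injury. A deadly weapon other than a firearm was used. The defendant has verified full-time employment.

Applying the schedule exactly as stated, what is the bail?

$642562

Base amounts from the schedule: kidnapping $466000; illegal dumping $4500; forgery $24000.
Stacking rule: highest base plus 50% of each additional charge. Highest is kidnapping at $466000. Additional: $4500 × 50% = $2250; $24000 × 50% = $12000. Combined base = $466000 + $14250 = $480250.
Verified full-time employment (−20%): $480250 × 0.8 = $384200.
Any prior felony conviction (+15%): $384200 × 1.15 = $441830.
A deadly weapon other than a firearm was used (+40%): $441830 × 1.4 = $618562.
Victim suffered great bodily injury (+$24000 flat): $618562 + $24000 = $642562.
$642562 is within the $925000 maximum.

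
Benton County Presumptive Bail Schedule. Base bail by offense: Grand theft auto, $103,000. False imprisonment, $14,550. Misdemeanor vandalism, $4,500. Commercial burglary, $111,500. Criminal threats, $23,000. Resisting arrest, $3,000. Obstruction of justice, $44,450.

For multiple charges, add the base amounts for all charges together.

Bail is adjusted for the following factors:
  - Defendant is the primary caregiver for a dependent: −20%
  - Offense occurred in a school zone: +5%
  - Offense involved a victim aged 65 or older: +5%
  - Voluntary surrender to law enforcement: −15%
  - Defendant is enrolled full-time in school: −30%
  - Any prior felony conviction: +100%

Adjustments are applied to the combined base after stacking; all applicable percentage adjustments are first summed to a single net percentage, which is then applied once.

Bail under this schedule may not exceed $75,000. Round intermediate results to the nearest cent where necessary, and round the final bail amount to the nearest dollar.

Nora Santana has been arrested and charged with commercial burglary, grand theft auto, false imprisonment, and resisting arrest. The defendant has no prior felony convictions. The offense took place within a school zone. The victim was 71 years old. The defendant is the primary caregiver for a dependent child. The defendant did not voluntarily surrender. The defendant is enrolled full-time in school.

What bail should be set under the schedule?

$75,000

Base amounts from the schedule: commercial burglary $111,500; grand theft auto $103,000; false imprisonment $14,550; resisting arrest $3,000.
Stacking rule: sum of all bases. $111,500 + $103,000 + $14,550 + $3,000 = $232,050.
Net percentage adjustment: −20% +5% +5% −30% = −40%. $232,050 × 0.6 = $139,230.
Result $139,230 exceeds the maximum of $75,000; bail is capped at $75,000.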